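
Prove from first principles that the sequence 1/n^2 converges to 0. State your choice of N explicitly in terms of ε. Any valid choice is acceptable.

Fix ε > 0. For n ≥ 1, |1/n^2 − 0| = 1/n^2.
1/n^2 < ε ⇔ n^2 > 1/ε ⇔ n > (1/ε)^{1/2}.
Take N = (1/ε)^{1/2}. Then n > N implies 1/n^2 < ε.

N = (1/ε)^{1/2}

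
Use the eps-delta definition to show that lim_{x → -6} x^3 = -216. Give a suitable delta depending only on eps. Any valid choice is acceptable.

delta = min(2, eps/148)

Let eps > 0 be given. We seek delta > 0 with 0 < |x + 6| < delta ⇒ |x^3 + 216| < eps.
Factor: x^3 + 216 = (x + 6)(x^2 - 6x + 36), so |x^3 + 216| = |x + 6|·|x^2 - 6x + 36|.
Restrict delta ≤ 2. Then |x + 6| < 2 gives |x| < 8, so by the triangle inequality |x^2 - 6x + 36| ≤ 8^2 + 6·8 + 36 = 148.
Hence |x^3 + 216| ≤ 148|x + 6|, which is < eps once |x + 6| < eps/148.
Take delta = min(2, eps/148). If 0 < |x + 6| < delta then both bounds hold and |x^3 + 216| ≤ 148|x + 6| < 148·(eps/148) = eps.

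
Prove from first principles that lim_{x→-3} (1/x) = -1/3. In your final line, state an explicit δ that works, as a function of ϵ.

δ = min(3/2, (9/2)ϵ)

Let ϵ > 0. We seek δ > 0 such that 0 < |x + 3| < δ implies |1/x + 1/3| < ϵ.
|1/x + 1/3| = |-3 − x|/(3·|x|) = |x + 3|/(3|x|).
Require δ ≤ 3/2 so that |x| > 3 − 3/2 = 3/2, hence 3|x| > 9/2.
Then |1/x + 1/3| < |x + 3|/(9/2), which is < ϵ when |x + 3| < (9/2)ϵ.
Take δ = min(3/2, (9/2)ϵ). Then 0 < |x + 3| < δ gives both |x + 3| < 3/2 and |x + 3| < (9/2)ϵ, so |1/x + 1/3| < ϵ.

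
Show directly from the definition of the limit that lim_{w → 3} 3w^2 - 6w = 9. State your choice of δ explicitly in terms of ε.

Suppose ε > 0. We want δ > 0 such that 0 < |w − 3| < δ implies |(3w^2 - 6w) − 9| < ε.
(3w^2 - 6w) − 9 = 3w^2 - 6w - 9 = (w − 3)(3w + 3).
So |(3w^2 - 6w) − 9| = |w − 3|·|3w + 3|.
Assume first that |w − 3| < 1, so |w| < 4. Then |3w + 3| ≤ 3·4 + 3 = 15.
Hence |(3w^2 - 6w) − 9| ≤ 15|w − 3| < ε provided |w − 3| < ε/15.
Choosing δ = min(1, ε/15) ensures both conditions, hence |(3w^2 - 6w) − 9| < ε.

δ = min(1, ε/15)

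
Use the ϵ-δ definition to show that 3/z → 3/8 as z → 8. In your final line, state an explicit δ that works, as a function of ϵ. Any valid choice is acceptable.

Fix ϵ > 0. We seek δ > 0 such that 0 < |z − 8| < δ implies |3/z − (3/8)| < ϵ.
|3/z − (3/8)| = 3·|8 − z|/(8·|z|) = 3|z − 8|/(8|z|).
Require δ ≤ 4 so that |z| > 8 − 4 = 4, hence 8|z| > 32.
Then |3/z − (3/8)| < 3|z − 8|/32, which is < ϵ when |z − 8| < (32/3)ϵ.
Take δ = min(4, (32/3)ϵ). Then 0 < |z − 8| < δ gives both |z − 8| < 4 and |z − 8| < (32/3)ϵ, so |3/z − (3/8)| < ϵ.

δ = min(4, (32/3)ϵ)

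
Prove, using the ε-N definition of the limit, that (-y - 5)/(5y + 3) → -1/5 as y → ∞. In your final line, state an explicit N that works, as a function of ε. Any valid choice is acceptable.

Let ε > 0 be given. We seek N > 0 such that y > N implies |(-y - 5)/(5y + 3) + 1/5| < ε.
(-y - 5)/(5y + 3) + 1/5 = (5(-y - 5) − (-1)(5y + 3)) / (5(5y + 3)) = -22/(5(5y + 3)).
For y > 0 we have 5y + 3 > 5y, so |(-y - 5)/(5y + 3) + 1/5| = 22/(5(5y + 3)) < 22/(5·5y) = (22/25)/y.
Thus |(-y - 5)/(5y + 3) + 1/5| < ε whenever y > (22/25)/ε.
Take N = (22/25)/ε. If y > N then |(-y - 5)/(5y + 3) + 1/5| < (22/25)/y < ε.

N = (22/25)/ε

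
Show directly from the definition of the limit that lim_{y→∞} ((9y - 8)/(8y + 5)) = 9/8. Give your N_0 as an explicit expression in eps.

N_0 = (109/64)/eps

Suppose eps > 0. We seek N_0 > 0 such that y > N_0 implies |(9y - 8)/(8y + 5) − (9/8)| < eps.
(9y - 8)/(8y + 5) − (9/8) = (8(9y - 8) − 9(8y + 5)) / (8(8y + 5)) = -109/(8(8y + 5)).
For y > 0 we have 8y + 5 > 8y, so |(9y - 8)/(8y + 5) − (9/8)| = 109/(8(8y + 5)) < 109/(8·8y) = (109/64)/y.
Thus |(9y - 8)/(8y + 5) − (9/8)| < eps whenever y > (109/64)/eps.
Take N_0 = (109/64)/eps. If y > N_0 then |(9y - 8)/(8y + 5) − (9/8)| < (109/64)/y < eps.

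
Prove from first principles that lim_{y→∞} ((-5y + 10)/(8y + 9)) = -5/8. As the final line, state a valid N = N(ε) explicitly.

N = (125/64)/ε

Suppose ε > 0. We seek N > 0 such that y > N implies |(-5y + 10)/(8y + 9) + 5/8| < ε.
(-5y + 10)/(8y + 9) + 5/8 = (8(-5y + 10) − (-5)(8y + 9)) / (8(8y + 9)) = 125/(8(8y + 9)).
For y > 0 we have 8y + 9 > 8y, so |(-5y + 10)/(8y + 9) + 5/8| = 125/(8(8y + 9)) < 125/(8·8y) = (125/64)/y.
Thus |(-5y + 10)/(8y + 9) + 5/8| < ε whenever y > (125/64)/ε.
Take N = (125/64)/ε. If y > N then |(-5y + 10)/(8y + 9) + 5/8| < (125/64)/y < ε.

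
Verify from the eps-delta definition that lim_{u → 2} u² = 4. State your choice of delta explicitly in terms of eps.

delta = min(1, eps/5)

Let eps > 0. We seek delta > 0 with 0 < |u − 2| < delta ⇒ |u² − 4| < eps.
Factor: u² − 4 = (u − 2)(u + 2), so |u² − 4| = |u − 2|·|u + 2|.
Restrict delta ≤ 1. Then |u − 2| < 1 gives |u| < 3, so by the triangle inequality |u + 2| ≤ 3 + 2 = 5.
Hence |u² − 4| ≤ 5|u − 2|, which is < eps once |u − 2| < eps/5.
Take delta = min(1, eps/5). If 0 < |u − 2| < delta then both bounds hold and |u² − 4| ≤ 5|u − 2| < 5·(eps/5) = eps.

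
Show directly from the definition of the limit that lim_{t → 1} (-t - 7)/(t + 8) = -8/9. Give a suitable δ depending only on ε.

Let ε > 0 be given. We want δ > 0 with 0 < |t − 1| < δ ⇒ |(-t - 7)/(t + 8) + 8/9| < ε.
Combining over a common denominator, (-t - 7)/(t + 8) + 8/9 = [(-t - 7)·9 − (-8)·(t + 8)] / [9·(t + 8)] = -1(t − 1) / (9(t + 8)).
So |(-t - 7)/(t + 8) + 8/9| = |t − 1| / (9·|t + 8|).
Restrict δ ≤ 9/2. Then |t − 1| < 9/2 gives |t + 8| = |(t − 1) + 9| ≥ 9 − 9/2 = 9/2.
Hence |(-t - 7)/(t + 8) + 8/9| < |t − 1|/(9·(9/2)) = (2/81)|t − 1|, which is < ε once |t − 1| < (81/2)ε.
Take δ = min(9/2, (81/2)ε). Then 0 < |t − 1| < δ forces both bounds, so |(-t - 7)/(t + 8) + 8/9| < ε.

δ = min(9/2, (81/2)ε)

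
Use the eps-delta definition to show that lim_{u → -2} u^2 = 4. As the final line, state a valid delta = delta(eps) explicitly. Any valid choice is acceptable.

Suppose eps > 0. We seek delta > 0 with 0 < |u + 2| < delta ⇒ |u^2 − 4| < eps.
Factor: u^2 − 4 = (u + 2)(u - 2), so |u^2 − 4| = |u + 2|·|u - 2|.
Restrict delta ≤ 1. Then |u + 2| < 1 gives |u| < 3, so by the triangle inequality |u - 2| ≤ 3 + 2 = 5.
Hence |u^2 − 4| ≤ 5|u + 2|, which is < eps once |u + 2| < eps/5.
Take delta = min(1, eps/5). If 0 < |u + 2| < delta then both bounds hold and |u^2 − 4| ≤ 5|u + 2| < 5·(eps/5) = eps.

delta = min(1, eps/5)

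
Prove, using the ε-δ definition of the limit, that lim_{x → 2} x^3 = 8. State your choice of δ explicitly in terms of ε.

Let ε > 0 be given. We seek δ > 0 with 0 < |x − 2| < δ ⇒ |x^3 − 8| < ε.
Factor: x^3 − 8 = (x − 2)(x^2 + 2x + 4), so |x^3 − 8| = |x − 2|·|x^2 + 2x + 4|.
Impose δ ≤ 2 so that |x| < 4; then |x^2 + 2x + 4| ≤ 28.
Hence |x^3 − 8| ≤ 28|x − 2|, which is < ε once |x − 2| < ε/28.
Take δ = min(2, ε/28). If 0 < |x − 2| < δ then both bounds hold and |x^3 − 8| ≤ 28|x − 2| < 28·(ε/28) = ε.

δ = min(2, ε/28)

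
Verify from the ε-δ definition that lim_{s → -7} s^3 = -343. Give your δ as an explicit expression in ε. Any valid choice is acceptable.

δ = min(1, ε/169)

Suppose ε > 0. We seek δ > 0 with 0 < |s + 7| < δ ⇒ |s^3 + 343| < ε.
Factor: s^3 + 343 = (s + 7)(s^2 - 7s + 49), so |s^3 + 343| = |s + 7|·|s^2 - 7s + 49|.
Impose δ ≤ 1 so that |s| < 8; then |s^2 - 7s + 49| ≤ 169.
Hence |s^3 + 343| ≤ 169|s + 7|, which is < ε once |s + 7| < ε/169.
Take δ = min(1, ε/169). If 0 < |s + 7| < δ then both bounds hold and |s^3 + 343| ≤ 169|s + 7| < 169·(ε/169) = ε.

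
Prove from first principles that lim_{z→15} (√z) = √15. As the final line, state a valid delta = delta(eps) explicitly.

delta = min(15, √15·eps)

Let eps > 0. We want delta > 0 such that 0 < |z − 15| < delta implies |√z − √15| < eps.
Rationalise: √z − √15 = (z − 15)/(√z + √15), so |√z − √15| = |z − 15|/(√z + √15).
Restrict delta ≤ 15 so that |z − 15| < 15 forces z > 0, and then √z + √15 > √15.
Hence |√z − √15| < |z − 15|/√15, which is < eps once |z − 15| < √15·eps.
Take delta = min(15, √15·eps). If 0 < |z − 15| < delta then z > 0 and |√z − √15| < |z − 15|/√15 < eps.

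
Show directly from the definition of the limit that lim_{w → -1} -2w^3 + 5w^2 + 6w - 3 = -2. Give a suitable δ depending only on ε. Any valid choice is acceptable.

δ = min(1, ε/23)

Let ε > 0. We want δ > 0 such that 0 < |w + 1| < δ implies |(-2w^3 + 5w^2 + 6w - 3) + 2| < ε.
(-2w^3 + 5w^2 + 6w - 3) + 2 = -2w^3 + 5w^2 + 6w - 1 = (w + 1)(-2w^2 + 7w - 1).
So |(-2w^3 + 5w^2 + 6w - 3) + 2| = |w + 1|·|-2w^2 + 7w - 1|.
Require δ ≤ 1. Then |w + 1| < 1 gives |w| < 2, and by the triangle inequality |-2w^2 + 7w - 1| ≤ 2·2^2 + 7·2 + 1 = 23.
Hence |(-2w^3 + 5w^2 + 6w - 3) + 2| ≤ 23|w + 1| < ε provided |w + 1| < ε/23.
Take δ = min(1, ε/23). Then 0 < |w + 1| < δ gives both |w + 1| < 1 and |w + 1| < ε/23, so |(-2w^3 + 5w^2 + 6w - 3) + 2| < ε.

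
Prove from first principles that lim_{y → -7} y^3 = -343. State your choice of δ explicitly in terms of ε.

δ = min(1, ε/169)

Fix ε > 0. We seek δ > 0 with 0 < |y + 7| < δ ⇒ |y^3 + 343| < ε.
Factor: y^3 + 343 = (y + 7)(y^2 - 7y + 49), so |y^3 + 343| = |y + 7|·|y^2 - 7y + 49|.
Restrict δ ≤ 1. Then |y + 7| < 1 gives |y| < 8, so by the triangle inequality |y^2 - 7y + 49| ≤ 8^2 + 7·8 + 49 = 169.
Hence |y^3 + 343| ≤ 169|y + 7|, which is < ε once |y + 7| < ε/169.
Take δ = min(1, ε/169). If 0 < |y + 7| < δ then both bounds hold and |y^3 + 343| ≤ 169|y + 7| < 169·(ε/169) = ε.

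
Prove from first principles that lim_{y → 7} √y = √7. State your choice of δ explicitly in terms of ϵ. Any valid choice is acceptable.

Let ϵ > 0. We want δ > 0 such that 0 < |y − 7| < δ implies |√y − √7| < ϵ.
Rationalise: √y − √7 = (y − 7)/(√y + √7), so |√y − √7| = |y − 7|/(√y + √7).
Restrict δ ≤ 7 so that |y − 7| < 7 forces y > 0, and then √y + √7 > √7.
Hence |√y − √7| < |y − 7|/√7, which is < ϵ once |y − 7| < √7·ϵ.
Take δ = min(7, √7·ϵ). If 0 < |y − 7| < δ then y > 0 and |√y − √7| < |y − 7|/√7 < ϵ.

δ = min(7, √7·ϵ)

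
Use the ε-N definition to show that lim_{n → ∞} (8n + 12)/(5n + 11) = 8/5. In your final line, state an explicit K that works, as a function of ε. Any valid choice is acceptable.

Suppose ε > 0. For n ≥ 1, |(8n + 12)/(5n + 11) − (8/5)| = |-28|/(5(5n + 11)) = 28/(5(5n + 11)).
Since 5n + 11 ≥ 5n for n ≥ 1, this is ≤ 28/(5·5n) = (28/25)/n.
So |(8n + 12)/(5n + 11) − (8/5)| < ε whenever n > (28/25)/ε.
Take K = (28/25)/ε. If n > K then |(8n + 12)/(5n + 11) − (8/5)| ≤ (28/25)/n < ε.

K = (28/25)/ε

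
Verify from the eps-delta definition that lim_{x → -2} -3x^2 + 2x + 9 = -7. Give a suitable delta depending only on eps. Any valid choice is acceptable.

delta = min(1, eps/17)

Suppose eps > 0. We want delta > 0 such that 0 < |x + 2| < delta implies |(-3x^2 + 2x + 9) + 7| < eps.
(-3x^2 + 2x + 9) + 7 = -3x^2 + 2x + 16 = (x + 2)(-3x + 8).
So |(-3x^2 + 2x + 9) + 7| = |x + 2|·|-3x + 8|.
Assume first that |x + 2| < 1, so |x| < 3. Then |-3x + 8| ≤ 3·3 + 8 = 17.
Hence |(-3x^2 + 2x + 9) + 7| ≤ 17|x + 2| < eps provided |x + 2| < eps/17.
Choosing delta = min(1, eps/17) ensures both conditions, hence |(-3x^2 + 2x + 9) + 7| < eps.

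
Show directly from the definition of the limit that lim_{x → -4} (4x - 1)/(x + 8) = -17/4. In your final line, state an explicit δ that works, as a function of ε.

δ = min(2, (8/33)ε)

Let ε > 0. We want δ > 0 with 0 < |x + 4| < δ ⇒ |(4x - 1)/(x + 8) + 17/4| < ε.
Combining over a common denominator, (4x - 1)/(x + 8) + 17/4 = [(4x - 1)·4 − (-17)·(x + 8)] / [4·(x + 8)] = 33(x + 4) / (4(x + 8)).
So |(4x - 1)/(x + 8) + 17/4| = 33|x + 4| / (4·|x + 8|).
Require δ ≤ 2, so |x + 8| ≥ |4| − |x + 4| > 4 − 2 = 2.
Hence |(4x - 1)/(x + 8) + 17/4| < 33|x + 4|/(4·2) = (33/8)|x + 4|, which is < ε once |x + 4| < (8/33)ε.
Take δ = min(2, (8/33)ε). Then 0 < |x + 4| < δ forces both bounds, so |(4x - 1)/(x + 8) + 17/4| < ε.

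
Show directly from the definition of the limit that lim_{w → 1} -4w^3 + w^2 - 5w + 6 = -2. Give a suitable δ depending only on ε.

Fix ε > 0. We want δ > 0 such that 0 < |w − 1| < δ implies |(-4w^3 + w^2 - 5w + 6) + 2| < ε.
(-4w^3 + w^2 - 5w + 6) + 2 = -4w^3 + w^2 - 5w + 8 = (w − 1)(-4w^2 - 3w - 8).
So |(-4w^3 + w^2 - 5w + 6) + 2| = |w − 1|·|-4w^2 - 3w - 8|.
Require δ ≤ 2. Then |w − 1| < 2 gives |w| < 3, and by the triangle inequality |-4w^2 - 3w - 8| ≤ 4·3^2 + 3·3 + 8 = 53.
Hence |(-4w^3 + w^2 - 5w + 6) + 2| ≤ 53|w − 1| < ε provided |w − 1| < ε/53.
Take δ = min(2, ε/53). Then 0 < |w − 1| < δ gives both |w − 1| < 2 and |w − 1| < ε/53, so |(-4w^3 + w^2 - 5w + 6) + 2| < ε.

δ = min(2, ε/53)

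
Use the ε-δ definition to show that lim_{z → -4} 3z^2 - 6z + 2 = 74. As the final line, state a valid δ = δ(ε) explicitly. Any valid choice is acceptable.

Let ε > 0 be given. We want δ > 0 such that 0 < |z + 4| < δ implies |(3z^2 - 6z + 2) − 74| < ε.
(3z^2 - 6z + 2) − 74 = 3z^2 - 6z - 72 = (z + 4)(3z - 18).
So |(3z^2 - 6z + 2) − 74| = |z + 4|·|3z - 18|.
Require δ ≤ 1. Then |z + 4| < 1 gives |z| < 5, and by the triangle inequality |3z - 18| ≤ 3·5 + 18 = 33.
Hence |(3z^2 - 6z + 2) − 74| ≤ 33|z + 4| < ε provided |z + 4| < ε/33.
Take δ = min(1, ε/33). Then 0 < |z + 4| < δ gives both |z + 4| < 1 and |z + 4| < ε/33, so |(3z^2 - 6z + 2) − 74| < ε.

δ = min(1, ε/33)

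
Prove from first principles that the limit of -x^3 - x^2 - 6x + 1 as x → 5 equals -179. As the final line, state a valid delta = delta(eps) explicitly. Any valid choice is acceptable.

delta = min(1, eps/108)

Fix eps > 0. We want delta > 0 such that 0 < |x − 5| < delta implies |(-x^3 - x^2 - 6x + 1) + 179| < eps.
(-x^3 - x^2 - 6x + 1) + 179 = -x^3 - x^2 - 6x + 180 = (x − 5)(-x^2 - 6x - 36).
So |(-x^3 - x^2 - 6x + 1) + 179| = |x − 5|·|-x^2 - 6x - 36|.
Assume first that |x − 5| < 1, so |x| < 6. Then |-x^2 - 6x - 36| ≤ 6^2 + 6·6 + 36 = 108.
Hence |(-x^3 - x^2 - 6x + 1) + 179| ≤ 108|x − 5| < eps provided |x − 5| < eps/108.
Take delta = min(1, eps/108). Then 0 < |x − 5| < delta gives both |x − 5| < 1 and |x − 5| < eps/108, so |(-x^3 - x^2 - 6x + 1) + 179| < eps.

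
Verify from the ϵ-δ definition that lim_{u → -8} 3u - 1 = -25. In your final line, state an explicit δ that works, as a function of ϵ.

Fix ϵ > 0. We need δ > 0 so that 0 < |u + 8| < δ implies |(3u - 1) + 25| < ϵ.
|(3u - 1) + 25| = |3u + 24| = 3|u + 8|.
So 3|u + 8| < ϵ exactly when |u + 8| < ϵ/3.
Choosing δ = ϵ/3 gives |(3u - 1) + 25| = 3|u + 8| < ϵ whenever |u + 8| < δ.

δ = ϵ/3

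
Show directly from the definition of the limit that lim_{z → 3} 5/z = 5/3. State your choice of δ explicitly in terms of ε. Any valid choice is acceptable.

δ = min(3/2, (9/10)ε)

Let ε > 0. We seek δ > 0 such that 0 < |z − 3| < δ implies |5/z − (5/3)| < ε.
|5/z − (5/3)| = 5·|3 − z|/(3·|z|) = 5|z − 3|/(3|z|).
Require δ ≤ 3/2 so that |z| > 3 − 3/2 = 3/2, hence 3|z| > 9/2.
Then |5/z − (5/3)| < 5|z − 3|/(9/2), which is < ε when |z − 3| < (9/10)ε.
Take δ = min(3/2, (9/10)ε). Then 0 < |z − 3| < δ gives both |z − 3| < 3/2 and |z − 3| < (9/10)ε, so |5/z − (5/3)| < ε.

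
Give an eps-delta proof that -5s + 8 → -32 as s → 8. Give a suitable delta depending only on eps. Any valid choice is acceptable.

Suppose eps > 0. We need delta > 0 so that 0 < |s − 8| < delta implies |(-5s + 8) + 32| < eps.
|(-5s + 8) + 32| = |-5s + 40| = 5|s − 8|.
Thus it suffices that |s − 8| < eps/5.
Take delta = eps/5. If 0 < |s − 8| < delta then |(-5s + 8) + 32| = 5|s − 8| < 5·(eps/5) = eps.

delta = eps/5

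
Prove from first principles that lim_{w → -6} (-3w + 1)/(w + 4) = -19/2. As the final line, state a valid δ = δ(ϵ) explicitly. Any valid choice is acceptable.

Suppose ϵ > 0. We want δ > 0 with 0 < |w + 6| < δ ⇒ |(-3w + 1)/(w + 4) + 19/2| < ϵ.
Combining over a common denominator, (-3w + 1)/(w + 4) + 19/2 = [(-3w + 1)·(-2) − 19·(w + 4)] / [(-2)·(w + 4)] = -13(w + 6) / ((-2)(w + 4)).
So |(-3w + 1)/(w + 4) + 19/2| = 13|w + 6| / (2·|w + 4|).
Restrict δ ≤ 1. Then |w + 6| < 1 gives |w + 4| = |(w + 6) + (-2)| ≥ 2 − 1 = 1.
Hence |(-3w + 1)/(w + 4) + 19/2| < 13|w + 6|/(2·1) = (13/2)|w + 6|, which is < ϵ once |w + 6| < (2/13)ϵ.
Take δ = min(1, (2/13)ϵ). Then 0 < |w + 6| < δ forces both bounds, so |(-3w + 1)/(w + 4) + 19/2| < ϵ.

δ = min(1, (2/13)ϵ)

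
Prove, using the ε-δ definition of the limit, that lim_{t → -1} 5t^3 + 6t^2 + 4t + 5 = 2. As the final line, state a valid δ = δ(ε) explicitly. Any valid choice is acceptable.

δ = min(1, ε/25)

Let ε > 0 be given. We want δ > 0 such that 0 < |t + 1| < δ implies |(5t^3 + 6t^2 + 4t + 5) − 2| < ε.
(5t^3 + 6t^2 + 4t + 5) − 2 = 5t^3 + 6t^2 + 4t + 3 = (t + 1)(5t^2 + t + 3).
So |(5t^3 + 6t^2 + 4t + 5) − 2| = |t + 1|·|5t^2 + t + 3|.
Require δ ≤ 1. Then |t + 1| < 1 gives |t| < 2, and by the triangle inequality |5t^2 + t + 3| ≤ 5·2^2 + 2 + 3 = 25.
Hence |(5t^3 + 6t^2 + 4t + 5) − 2| ≤ 25|t + 1| < ε provided |t + 1| < ε/25.
Take δ = min(1, ε/25). Then 0 < |t + 1| < δ gives both |t + 1| < 1 and |t + 1| < ε/25, so |(5t^3 + 6t^2 + 4t + 5) − 2| < ε.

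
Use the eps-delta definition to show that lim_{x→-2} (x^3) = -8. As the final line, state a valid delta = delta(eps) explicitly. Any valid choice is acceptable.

delta = min(1, eps/19)

Let eps > 0 be given. We seek delta > 0 with 0 < |x + 2| < delta ⇒ |x^3 + 8| < eps.
Factor: x^3 + 8 = (x + 2)(x^2 - 2x + 4), so |x^3 + 8| = |x + 2|·|x^2 - 2x + 4|.
Restrict delta ≤ 1. Then |x + 2| < 1 gives |x| < 3, so by the triangle inequality |x^2 - 2x + 4| ≤ 3^2 + 2·3 + 4 = 19.
Hence |x^3 + 8| ≤ 19|x + 2|, which is < eps once |x + 2| < eps/19.
Take delta = min(1, eps/19). If 0 < |x + 2| < delta then both bounds hold and |x^3 + 8| ≤ 19|x + 2| < 19·(eps/19) = eps.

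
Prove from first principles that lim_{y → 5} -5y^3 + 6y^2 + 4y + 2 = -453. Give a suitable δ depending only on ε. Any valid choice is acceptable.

δ = min(1, ε/385)

Fix ε > 0. We want δ > 0 such that 0 < |y − 5| < δ implies |(-5y^3 + 6y^2 + 4y + 2) + 453| < ε.
(-5y^3 + 6y^2 + 4y + 2) + 453 = -5y^3 + 6y^2 + 4y + 455 = (y − 5)(-5y^2 - 19y - 91).
So |(-5y^3 + 6y^2 + 4y + 2) + 453| = |y − 5|·|-5y^2 - 19y - 91|.
Require δ ≤ 1. Then |y − 5| < 1 gives |y| < 6, and by the triangle inequality |-5y^2 - 19y - 91| ≤ 5·6^2 + 19·6 + 91 = 385.
Hence |(-5y^3 + 6y^2 + 4y + 2) + 453| ≤ 385|y − 5| < ε provided |y − 5| < ε/385.
Choosing δ = min(1, ε/385) ensures both conditions, hence |(-5y^3 + 6y^2 + 4y + 2) + 453| < ε.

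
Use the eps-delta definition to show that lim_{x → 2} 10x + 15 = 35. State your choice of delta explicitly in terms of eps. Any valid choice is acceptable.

delta = eps/10

Suppose eps > 0. We need delta > 0 so that 0 < |x − 2| < delta implies |(10x + 15) − 35| < eps.
|(10x + 15) − 35| = |10x - 20| = 10|x − 2|.
So 10|x − 2| < eps exactly when |x − 2| < eps/10.
Choosing delta = eps/10 gives |(10x + 15) − 35| = 10|x − 2| < eps whenever |x − 2| < delta.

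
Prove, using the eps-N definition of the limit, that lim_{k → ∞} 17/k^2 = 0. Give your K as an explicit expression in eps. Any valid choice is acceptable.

Let eps > 0. For k ≥ 1, |17/k^2 − 0| = 17/k^2.
17/k^2 < eps ⇔ k^2 > 17/eps ⇔ k > (17/eps)^{1/2}.
Take K = (17/eps)^{1/2}. Then k > K implies 17/k^2 < eps.

K = (17/eps)^{1/2}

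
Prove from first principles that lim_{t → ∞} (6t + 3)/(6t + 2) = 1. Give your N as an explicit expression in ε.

Fix ε > 0. We seek N > 0 such that t > N implies |(6t + 3)/(6t + 2) − 1| < ε.
(6t + 3)/(6t + 2) − 1 = (6(6t + 3) − 6(6t + 2)) / (6(6t + 2)) = 6/(6(6t + 2)).
For t > 0 we have 6t + 2 > 6t, so |(6t + 3)/(6t + 2) − 1| = 6/(6(6t + 2)) < 6/(6·6t) = (1/6)/t.
Thus |(6t + 3)/(6t + 2) − 1| < ε whenever t > (1/6)/ε.
Take N = (1/6)/ε. If t > N then |(6t + 3)/(6t + 2) − 1| < (1/6)/t < ε.

N = (1/6)/ε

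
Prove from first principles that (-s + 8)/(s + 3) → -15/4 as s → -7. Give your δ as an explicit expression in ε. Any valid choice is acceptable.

δ = min(2, (8/11)ε)

Let ε > 0. We want δ > 0 with 0 < |s + 7| < δ ⇒ |(-s + 8)/(s + 3) + 15/4| < ε.
Combining over a common denominator, (-s + 8)/(s + 3) + 15/4 = [(-s + 8)·(-4) − 15·(s + 3)] / [(-4)·(s + 3)] = -11(s + 7) / ((-4)(s + 3)).
So |(-s + 8)/(s + 3) + 15/4| = 11|s + 7| / (4·|s + 3|).
Require δ ≤ 2, so |s + 3| ≥ |-4| − |s + 7| > 4 − 2 = 2.
Hence |(-s + 8)/(s + 3) + 15/4| < 11|s + 7|/(4·2) = (11/8)|s + 7|, which is < ε once |s + 7| < (8/11)ε.
Take δ = min(2, (8/11)ε). Then 0 < |s + 7| < δ forces both bounds, so |(-s + 8)/(s + 3) + 15/4| < ε.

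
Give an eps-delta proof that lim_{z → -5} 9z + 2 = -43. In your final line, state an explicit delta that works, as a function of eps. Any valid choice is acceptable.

Let eps > 0. We need delta > 0 so that 0 < |z + 5| < delta implies |(9z + 2) + 43| < eps.
|(9z + 2) + 43| = |9z + 45| = 9|z + 5|.
Thus it suffices that |z + 5| < eps/9.
Take delta = eps/9. If 0 < |z + 5| < delta then |(9z + 2) + 43| = 9|z + 5| < 9·(eps/9) = eps.

delta = eps/9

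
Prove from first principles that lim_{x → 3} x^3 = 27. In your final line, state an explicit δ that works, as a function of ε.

Let ε > 0. We seek δ > 0 with 0 < |x − 3| < δ ⇒ |x^3 − 27| < ε.
Factor: x^3 − 27 = (x − 3)(x^2 + 3x + 9), so |x^3 − 27| = |x − 3|·|x^2 + 3x + 9|.
Restrict δ ≤ 1. Then |x − 3| < 1 gives |x| < 4, so by the triangle inequality |x^2 + 3x + 9| ≤ 4^2 + 3·4 + 9 = 37.
Hence |x^3 − 27| ≤ 37|x − 3|, which is < ε once |x − 3| < ε/37.
Take δ = min(1, ε/37). If 0 < |x − 3| < δ then both bounds hold and |x^3 − 27| ≤ 37|x − 3| < 37·(ε/37) = ε.

δ = min(1, ε/37)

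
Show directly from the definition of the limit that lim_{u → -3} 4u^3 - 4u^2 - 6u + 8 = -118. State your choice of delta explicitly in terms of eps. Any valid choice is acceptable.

Suppose eps > 0. We want delta > 0 such that 0 < |u + 3| < delta implies |(4u^3 - 4u^2 - 6u + 8) + 118| < eps.
(4u^3 - 4u^2 - 6u + 8) + 118 = 4u^3 - 4u^2 - 6u + 126 = (u + 3)(4u^2 - 16u + 42).
So |(4u^3 - 4u^2 - 6u + 8) + 118| = |u + 3|·|4u^2 - 16u + 42|.
Assume first that |u + 3| < 1, so |u| < 4. Then |4u^2 - 16u + 42| ≤ 4·4^2 + 16·4 + 42 = 170.
Hence |(4u^3 - 4u^2 - 6u + 8) + 118| ≤ 170|u + 3| < eps provided |u + 3| < eps/170.
Take delta = min(1, eps/170). Then 0 < |u + 3| < delta gives both |u + 3| < 1 and |u + 3| < eps/170, so |(4u^3 - 4u^2 - 6u + 8) + 118| < eps.

delta = min(1, eps/170)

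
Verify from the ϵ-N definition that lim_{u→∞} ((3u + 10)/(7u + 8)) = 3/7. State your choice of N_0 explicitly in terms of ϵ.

Fix ϵ > 0. We seek N_0 > 0 such that u > N_0 implies |(3u + 10)/(7u + 8) − (3/7)| < ϵ.
(3u + 10)/(7u + 8) − (3/7) = (7(3u + 10) − 3(7u + 8)) / (7(7u + 8)) = 46/(7(7u + 8)).
For u > 0 we have 7u + 8 > 7u, so |(3u + 10)/(7u + 8) − (3/7)| = 46/(7(7u + 8)) < 46/(7·7u) = (46/49)/u.
Thus |(3u + 10)/(7u + 8) − (3/7)| < ϵ whenever u > (46/49)/ϵ.
Take N_0 = (46/49)/ϵ. If u > N_0 then |(3u + 10)/(7u + 8) − (3/7)| < (46/49)/u < ϵ.

N_0 = (46/49)/ϵ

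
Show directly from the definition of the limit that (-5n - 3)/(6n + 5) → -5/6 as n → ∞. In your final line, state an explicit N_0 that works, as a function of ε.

Fix ε > 0. For n ≥ 1, |(-5n - 3)/(6n + 5) + 5/6| = |7|/(6(6n + 5)) = 7/(6(6n + 5)).
Since 6n + 5 ≥ 6n for n ≥ 1, this is ≤ 7/(6·6n) = (7/36)/n.
So |(-5n - 3)/(6n + 5) + 5/6| < ε whenever n > (7/36)/ε.
Take N_0 = (7/36)/ε. If n > N_0 then |(-5n - 3)/(6n + 5) + 5/6| ≤ (7/36)/n < ε.

N_0 = (7/36)/ε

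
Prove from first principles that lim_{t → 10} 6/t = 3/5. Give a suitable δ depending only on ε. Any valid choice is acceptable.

Let ε > 0. We seek δ > 0 such that 0 < |t − 10| < δ implies |6/t − (3/5)| < ε.
|6/t − (3/5)| = 6·|10 − t|/(10·|t|) = 6|t − 10|/(10|t|).
Restrict δ ≤ 5. Then |t − 10| < 5 gives |t| > 5, so 10|t| > 50.
Then |6/t − (3/5)| < 6|t − 10|/50, which is < ε when |t − 10| < (25/3)ε.
Take δ = min(5, (25/3)ε). Then 0 < |t − 10| < δ gives both |t − 10| < 5 and |t − 10| < (25/3)ε, so |6/t − (3/5)| < ε.

δ = min(5, (25/3)ε)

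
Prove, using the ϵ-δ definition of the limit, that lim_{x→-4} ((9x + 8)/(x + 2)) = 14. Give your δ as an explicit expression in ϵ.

Fix ϵ > 0. We want δ > 0 with 0 < |x + 4| < δ ⇒ |(9x + 8)/(x + 2) − 14| < ϵ.
Combining over a common denominator, (9x + 8)/(x + 2) − 14 = [(9x + 8)·(-2) − (-28)·(x + 2)] / [(-2)·(x + 2)] = 10(x + 4) / ((-2)(x + 2)).
So |(9x + 8)/(x + 2) − 14| = 10|x + 4| / (2·|x + 2|).
Restrict δ ≤ 1. Then |x + 4| < 1 gives |x + 2| = |(x + 4) + (-2)| ≥ 2 − 1 = 1.
Hence |(9x + 8)/(x + 2) − 14| < 10|x + 4|/(2·1) = 5|x + 4|, which is < ϵ once |x + 4| < (1/5)ϵ.
Take δ = min(1, (1/5)ϵ). Then 0 < |x + 4| < δ forces both bounds, so |(9x + 8)/(x + 2) − 14| < ϵ.

δ = min(1, (1/5)ϵ)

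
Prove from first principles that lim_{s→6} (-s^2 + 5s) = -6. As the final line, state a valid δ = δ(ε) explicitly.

δ = min(2, ε/9)

Let ε > 0. We want δ > 0 such that 0 < |s − 6| < δ implies |(-s^2 + 5s) + 6| < ε.
(-s^2 + 5s) + 6 = -s^2 + 5s + 6 = (s − 6)(-s - 1).
So |(-s^2 + 5s) + 6| = |s − 6|·|-s - 1|.
Assume first that |s − 6| < 2, so |s| < 8. Then |-s - 1| ≤ 8 + 1 = 9.
Hence |(-s^2 + 5s) + 6| ≤ 9|s − 6| < ε provided |s − 6| < ε/9.
Choosing δ = min(2, ε/9) ensures both conditions, hence |(-s^2 + 5s) + 6| < ε.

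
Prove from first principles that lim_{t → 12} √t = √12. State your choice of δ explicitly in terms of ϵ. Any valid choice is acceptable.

Suppose ϵ > 0. We want δ > 0 such that 0 < |t − 12| < δ implies |√t − √12| < ϵ.
Rationalise: √t − √12 = (t − 12)/(√t + √12), so |√t − √12| = |t − 12|/(√t + √12).
Restrict δ ≤ 12 so that |t − 12| < 12 forces t > 0, and then √t + √12 > √12.
Hence |√t − √12| < |t − 12|/√12, which is < ϵ once |t − 12| < √12·ϵ.
Take δ = min(12, √12·ϵ). If 0 < |t − 12| < δ then t > 0 and |√t − √12| < |t − 12|/√12 < ϵ.

δ = min(12, √12·ϵ)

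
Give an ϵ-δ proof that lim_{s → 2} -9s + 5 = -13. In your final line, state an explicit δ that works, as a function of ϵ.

Fix ϵ > 0. We need δ > 0 so that 0 < |s − 2| < δ implies |(-9s + 5) + 13| < ϵ.
|(-9s + 5) + 13| = |-9s + 18| = 9|s − 2|.
Thus it suffices that |s − 2| < ϵ/9.
Choosing δ = ϵ/9 gives |(-9s + 5) + 13| = 9|s − 2| < ϵ whenever |s − 2| < δ.

δ = ϵ/9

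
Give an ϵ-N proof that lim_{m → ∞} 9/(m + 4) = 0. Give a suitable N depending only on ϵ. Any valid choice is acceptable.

N = 9/ϵ

Let ϵ > 0. For m ≥ 1, |9/(m + 4) − 0| = 9/(m + 4) ≤ 9/m.
We need 9/m < ϵ, i.e. m > 9/ϵ.
Take N = 9/ϵ. If m > N then |9/(m + 4)| ≤ 9/m < ϵ.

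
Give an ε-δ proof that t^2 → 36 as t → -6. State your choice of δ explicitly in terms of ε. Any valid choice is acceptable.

δ = min(1, ε/13)

Suppose ε > 0. We seek δ > 0 with 0 < |t + 6| < δ ⇒ |t^2 − 36| < ε.
Factor: t^2 − 36 = (t + 6)(t - 6), so |t^2 − 36| = |t + 6|·|t - 6|.
Impose δ ≤ 1 so that |t| < 7; then |t - 6| ≤ 13.
Hence |t^2 − 36| ≤ 13|t + 6|, which is < ε once |t + 6| < ε/13.
Take δ = min(1, ε/13). If 0 < |t + 6| < δ then both bounds hold and |t^2 − 36| ≤ 13|t + 6| < 13·(ε/13) = ε.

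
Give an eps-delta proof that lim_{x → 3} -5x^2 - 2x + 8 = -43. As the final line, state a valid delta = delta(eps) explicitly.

Let eps > 0 be given. We want delta > 0 such that 0 < |x − 3| < delta implies |(-5x^2 - 2x + 8) + 43| < eps.
(-5x^2 - 2x + 8) + 43 = -5x^2 - 2x + 51 = (x − 3)(-5x - 17).
So |(-5x^2 - 2x + 8) + 43| = |x − 3|·|-5x - 17|.
Assume first that |x − 3| < 1, so |x| < 4. Then |-5x - 17| ≤ 5·4 + 17 = 37.
Hence |(-5x^2 - 2x + 8) + 43| ≤ 37|x − 3| < eps provided |x − 3| < eps/37.
Choosing delta = min(1, eps/37) ensures both conditions, hence |(-5x^2 - 2x + 8) + 43| < eps.

delta = min(1, eps/37)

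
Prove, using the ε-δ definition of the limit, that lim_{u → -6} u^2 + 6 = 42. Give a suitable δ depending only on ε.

Let ε > 0. We want δ > 0 such that 0 < |u + 6| < δ implies |(u^2 + 6) − 42| < ε.
(u^2 + 6) − 42 = u^2 - 36 = (u + 6)(u - 6).
So |(u^2 + 6) − 42| = |u + 6|·|u - 6|.
Assume first that |u + 6| < 1, so |u| < 7. Then |u - 6| ≤ 7 + 6 = 13.
Hence |(u^2 + 6) − 42| ≤ 13|u + 6| < ε provided |u + 6| < ε/13.
Choosing δ = min(1, ε/13) ensures both conditions, hence |(u^2 + 6) − 42| < ε.

δ = min(1, ε/13)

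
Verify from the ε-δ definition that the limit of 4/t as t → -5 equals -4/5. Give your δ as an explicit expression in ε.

Fix ε > 0. We seek δ > 0 such that 0 < |t + 5| < δ implies |4/t + 4/5| < ε.
|4/t + 4/5| = 4·|-5 − t|/(5·|t|) = 4|t + 5|/(5|t|).
Restrict δ ≤ 5/2. Then |t + 5| < 5/2 gives |t| > 5/2, so 5|t| > 25/2.
Then |4/t + 4/5| < 4|t + 5|/(25/2), which is < ε when |t + 5| < (25/8)ε.
Take δ = min(5/2, (25/8)ε). Then 0 < |t + 5| < δ gives both |t + 5| < 5/2 and |t + 5| < (25/8)ε, so |4/t + 4/5| < ε.

δ = min(5/2, (25/8)ε)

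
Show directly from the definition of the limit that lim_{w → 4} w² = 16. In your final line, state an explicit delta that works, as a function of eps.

delta = min(1, eps/9)

Let eps > 0 be given. We seek delta > 0 with 0 < |w − 4| < delta ⇒ |w² − 16| < eps.
Factor: w² − 16 = (w − 4)(w + 4), so |w² − 16| = |w − 4|·|w + 4|.
Restrict delta ≤ 1. Then |w − 4| < 1 gives |w| < 5, so by the triangle inequality |w + 4| ≤ 5 + 4 = 9.
Hence |w² − 16| ≤ 9|w − 4|, which is < eps once |w − 4| < eps/9.
Take delta = min(1, eps/9). If 0 < |w − 4| < delta then both bounds hold and |w² − 16| ≤ 9|w − 4| < 9·(eps/9) = eps.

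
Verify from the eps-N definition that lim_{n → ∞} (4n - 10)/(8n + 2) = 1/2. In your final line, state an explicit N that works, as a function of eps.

N = (11/8)/eps

Let eps > 0 be given. For n ≥ 1, |(4n - 10)/(8n + 2) − (1/2)| = |-88|/(8(8n + 2)) = 88/(8(8n + 2)).
Since 8n + 2 ≥ 8n for n ≥ 1, this is ≤ 88/(8·8n) = (11/8)/n.
So |(4n - 10)/(8n + 2) − (1/2)| < eps whenever n > (11/8)/eps.
Take N = (11/8)/eps. If n > N then |(4n - 10)/(8n + 2) − (1/2)| ≤ (11/8)/n < eps.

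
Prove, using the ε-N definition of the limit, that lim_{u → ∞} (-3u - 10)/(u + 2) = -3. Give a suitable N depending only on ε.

Let ε > 0. We seek N > 0 such that u > N implies |(-3u - 10)/(u + 2) + 3| < ε.
(-3u - 10)/(u + 2) + 3 = ((-3u - 10) − (-3)(u + 2)) / ((u + 2)) = -4/((u + 2)).
For u > 0 we have u + 2 > u, so |(-3u - 10)/(u + 2) + 3| = 4/((u + 2)) < 4/(u) = 4/u.
Thus |(-3u - 10)/(u + 2) + 3| < ε whenever u > 4/ε.
Take N = 4/ε. If u > N then |(-3u - 10)/(u + 2) + 3| < 4/u < ε.

N = 4/ε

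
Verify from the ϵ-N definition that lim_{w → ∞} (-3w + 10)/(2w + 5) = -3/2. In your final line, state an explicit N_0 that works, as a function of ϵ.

Let ϵ > 0 be given. We seek N_0 > 0 such that w > N_0 implies |(-3w + 10)/(2w + 5) + 3/2| < ϵ.
(-3w + 10)/(2w + 5) + 3/2 = (2(-3w + 10) − (-3)(2w + 5)) / (2(2w + 5)) = 35/(2(2w + 5)).
For w > 0 we have 2w + 5 > 2w, so |(-3w + 10)/(2w + 5) + 3/2| = 35/(2(2w + 5)) < 35/(2·2w) = (35/4)/w.
Thus |(-3w + 10)/(2w + 5) + 3/2| < ϵ whenever w > (35/4)/ϵ.
Take N_0 = (35/4)/ϵ. If w > N_0 then |(-3w + 10)/(2w + 5) + 3/2| < (35/4)/w < ϵ.

N_0 = (35/4)/ϵ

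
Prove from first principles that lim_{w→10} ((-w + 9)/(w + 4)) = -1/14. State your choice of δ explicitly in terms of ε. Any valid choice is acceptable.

Let ε > 0 be given. We want δ > 0 with 0 < |w − 10| < δ ⇒ |(-w + 9)/(w + 4) + 1/14| < ε.
Combining over a common denominator, (-w + 9)/(w + 4) + 1/14 = [(-w + 9)·14 − (-1)·(w + 4)] / [14·(w + 4)] = -13(w − 10) / (14(w + 4)).
So |(-w + 9)/(w + 4) + 1/14| = 13|w − 10| / (14·|w + 4|).
Restrict δ ≤ 7. Then |w − 10| < 7 gives |w + 4| = |(w − 10) + 14| ≥ 14 − 7 = 7.
Hence |(-w + 9)/(w + 4) + 1/14| < 13|w − 10|/(14·7) = (13/98)|w − 10|, which is < ε once |w − 10| < (98/13)ε.
Take δ = min(7, (98/13)ε). Then 0 < |w − 10| < δ forces both bounds, so |(-w + 9)/(w + 4) + 1/14| < ε.

δ = min(7, (98/13)ε)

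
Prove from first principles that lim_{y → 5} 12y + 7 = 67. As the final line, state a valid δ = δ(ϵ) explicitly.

δ = ϵ/12

Let ϵ > 0 be given. We need δ > 0 so that 0 < |y − 5| < δ implies |(12y + 7) − 67| < ϵ.
|(12y + 7) − 67| = |12y - 60| = 12|y − 5|.
Thus it suffices that |y − 5| < ϵ/12.
Take δ = ϵ/12. If 0 < |y − 5| < δ then |(12y + 7) − 67| = 12|y − 5| < 12·(ϵ/12) = ϵ.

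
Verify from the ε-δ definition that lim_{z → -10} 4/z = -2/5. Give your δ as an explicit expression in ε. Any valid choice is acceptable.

δ = min(5, (25/2)ε)

Fix ε > 0. We seek δ > 0 such that 0 < |z + 10| < δ implies |4/z + 2/5| < ε.
|4/z + 2/5| = 4·|-10 − z|/(10·|z|) = 4|z + 10|/(10|z|).
Restrict δ ≤ 5. Then |z + 10| < 5 gives |z| > 5, so 10|z| > 50.
Then |4/z + 2/5| < 4|z + 10|/50, which is < ε when |z + 10| < (25/2)ε.
Take δ = min(5, (25/2)ε). Then 0 < |z + 10| < δ gives both |z + 10| < 5 and |z + 10| < (25/2)ε, so |4/z + 2/5| < ε.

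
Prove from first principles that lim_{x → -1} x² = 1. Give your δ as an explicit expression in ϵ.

δ = min(1, ϵ/3)

Let ϵ > 0 be given. We seek δ > 0 with 0 < |x + 1| < δ ⇒ |x² − 1| < ϵ.
Factor: x² − 1 = (x + 1)(x - 1), so |x² − 1| = |x + 1|·|x - 1|.
Restrict δ ≤ 1. Then |x + 1| < 1 gives |x| < 2, so by the triangle inequality |x - 1| ≤ 2 + 1 = 3.
Hence |x² − 1| ≤ 3|x + 1|, which is < ϵ once |x + 1| < ϵ/3.
Take δ = min(1, ϵ/3). If 0 < |x + 1| < δ then both bounds hold and |x² − 1| ≤ 3|x + 1| < 3·(ϵ/3) = ϵ.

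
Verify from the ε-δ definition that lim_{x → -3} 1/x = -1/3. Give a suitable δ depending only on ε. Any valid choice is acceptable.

Let ε > 0 be given. We seek δ > 0 such that 0 < |x + 3| < δ implies |1/x + 1/3| < ε.
|1/x + 1/3| = |-3 − x|/(3·|x|) = |x + 3|/(3|x|).
Restrict δ ≤ 3/2. Then |x + 3| < 3/2 gives |x| > 3/2, so 3|x| > 9/2.
Then |1/x + 1/3| < |x + 3|/(9/2), which is < ε when |x + 3| < (9/2)ε.
Take δ = min(3/2, (9/2)ε). Then 0 < |x + 3| < δ gives both |x + 3| < 3/2 and |x + 3| < (9/2)ε, so |1/x + 1/3| < ε.

δ = min(3/2, (9/2)ε)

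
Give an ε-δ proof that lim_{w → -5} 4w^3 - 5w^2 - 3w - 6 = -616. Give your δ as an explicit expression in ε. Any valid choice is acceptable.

δ = min(2, ε/493)

Fix ε > 0. We want δ > 0 such that 0 < |w + 5| < δ implies |(4w^3 - 5w^2 - 3w - 6) + 616| < ε.
(4w^3 - 5w^2 - 3w - 6) + 616 = 4w^3 - 5w^2 - 3w + 610 = (w + 5)(4w^2 - 25w + 122).
So |(4w^3 - 5w^2 - 3w - 6) + 616| = |w + 5|·|4w^2 - 25w + 122|.
Assume first that |w + 5| < 2, so |w| < 7. Then |4w^2 - 25w + 122| ≤ 4·7^2 + 25·7 + 122 = 493.
Hence |(4w^3 - 5w^2 - 3w - 6) + 616| ≤ 493|w + 5| < ε provided |w + 5| < ε/493.
Take δ = min(2, ε/493). Then 0 < |w + 5| < δ gives both |w + 5| < 2 and |w + 5| < ε/493, so |(4w^3 - 5w^2 - 3w - 6) + 616| < ε.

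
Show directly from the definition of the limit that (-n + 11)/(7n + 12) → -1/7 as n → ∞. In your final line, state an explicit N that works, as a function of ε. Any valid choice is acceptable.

N = (89/49)/ε

Suppose ε > 0. For n ≥ 1, |(-n + 11)/(7n + 12) + 1/7| = |89|/(7(7n + 12)) = 89/(7(7n + 12)).
Since 7n + 12 ≥ 7n for n ≥ 1, this is ≤ 89/(7·7n) = (89/49)/n.
So |(-n + 11)/(7n + 12) + 1/7| < ε whenever n > (89/49)/ε.
Take N = (89/49)/ε. If n > N then |(-n + 11)/(7n + 12) + 1/7| ≤ (89/49)/n < ε.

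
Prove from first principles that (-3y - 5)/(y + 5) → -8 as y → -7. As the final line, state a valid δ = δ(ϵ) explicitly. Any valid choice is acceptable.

δ = min(1, (1/5)ϵ)

Let ϵ > 0. We want δ > 0 with 0 < |y + 7| < δ ⇒ |(-3y - 5)/(y + 5) + 8| < ϵ.
Combining over a common denominator, (-3y - 5)/(y + 5) + 8 = [(-3y - 5)·(-2) − 16·(y + 5)] / [(-2)·(y + 5)] = -10(y + 7) / ((-2)(y + 5)).
So |(-3y - 5)/(y + 5) + 8| = 10|y + 7| / (2·|y + 5|).
Require δ ≤ 1, so |y + 5| ≥ |-2| − |y + 7| > 2 − 1 = 1.
Hence |(-3y - 5)/(y + 5) + 8| < 10|y + 7|/(2·1) = 5|y + 7|, which is < ϵ once |y + 7| < (1/5)ϵ.
Take δ = min(1, (1/5)ϵ). Then 0 < |y + 7| < δ forces both bounds, so |(-3y - 5)/(y + 5) + 8| < ϵ.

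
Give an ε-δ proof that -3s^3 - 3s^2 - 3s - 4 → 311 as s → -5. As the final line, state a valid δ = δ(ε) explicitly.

Let ε > 0. We want δ > 0 such that 0 < |s + 5| < δ implies |(-3s^3 - 3s^2 - 3s - 4) − 311| < ε.
(-3s^3 - 3s^2 - 3s - 4) − 311 = -3s^3 - 3s^2 - 3s - 315 = (s + 5)(-3s^2 + 12s - 63).
So |(-3s^3 - 3s^2 - 3s - 4) − 311| = |s + 5|·|-3s^2 + 12s - 63|.
Require δ ≤ 1. Then |s + 5| < 1 gives |s| < 6, and by the triangle inequality |-3s^2 + 12s - 63| ≤ 3·6^2 + 12·6 + 63 = 243.
Hence |(-3s^3 - 3s^2 - 3s - 4) − 311| ≤ 243|s + 5| < ε provided |s + 5| < ε/243.
Take δ = min(1, ε/243). Then 0 < |s + 5| < δ gives both |s + 5| < 1 and |s + 5| < ε/243, so |(-3s^3 - 3s^2 - 3s - 4) − 311| < ε.

δ = min(1, ε/243)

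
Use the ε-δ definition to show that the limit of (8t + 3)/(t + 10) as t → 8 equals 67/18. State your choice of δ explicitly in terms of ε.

Fix ε > 0. We want δ > 0 with 0 < |t − 8| < δ ⇒ |(8t + 3)/(t + 10) − (67/18)| < ε.
Combining over a common denominator, (8t + 3)/(t + 10) − (67/18) = [(8t + 3)·18 − 67·(t + 10)] / [18·(t + 10)] = 77(t − 8) / (18(t + 10)).
So |(8t + 3)/(t + 10) − (67/18)| = 77|t − 8| / (18·|t + 10|).
Restrict δ ≤ 9. Then |t − 8| < 9 gives |t + 10| = |(t − 8) + 18| ≥ 18 − 9 = 9.
Hence |(8t + 3)/(t + 10) − (67/18)| < 77|t − 8|/(18·9) = (77/162)|t − 8|, which is < ε once |t − 8| < (162/77)ε.
Take δ = min(9, (162/77)ε). Then 0 < |t − 8| < δ forces both bounds, so |(8t + 3)/(t + 10) − (67/18)| < ε.

δ = min(9, (162/77)ε)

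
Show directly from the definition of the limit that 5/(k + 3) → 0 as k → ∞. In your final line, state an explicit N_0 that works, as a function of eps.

N_0 = 5/eps

Fix eps > 0. For k ≥ 1, |5/(k + 3) − 0| = 5/(k + 3) ≤ 5/k.
We need 5/k < eps, i.e. k > 5/eps.
Take N_0 = 5/eps. If k > N_0 then |5/(k + 3)| ≤ 5/k < eps.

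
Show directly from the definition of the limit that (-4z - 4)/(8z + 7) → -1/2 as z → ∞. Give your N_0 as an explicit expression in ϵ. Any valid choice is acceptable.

Fix ϵ > 0. We seek N_0 > 0 such that z > N_0 implies |(-4z - 4)/(8z + 7) + 1/2| < ϵ.
(-4z - 4)/(8z + 7) + 1/2 = (8(-4z - 4) − (-4)(8z + 7)) / (8(8z + 7)) = -4/(8(8z + 7)).
For z > 0 we have 8z + 7 > 8z, so |(-4z - 4)/(8z + 7) + 1/2| = 4/(8(8z + 7)) < 4/(8·8z) = (1/16)/z.
Thus |(-4z - 4)/(8z + 7) + 1/2| < ϵ whenever z > (1/16)/ϵ.
Take N_0 = (1/16)/ϵ. If z > N_0 then |(-4z - 4)/(8z + 7) + 1/2| < (1/16)/z < ϵ.

N_0 = (1/16)/ϵ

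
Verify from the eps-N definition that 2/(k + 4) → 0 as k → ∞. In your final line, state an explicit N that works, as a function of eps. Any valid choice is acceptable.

Fix eps > 0. For k ≥ 1, |2/(k + 4) − 0| = 2/(k + 4) ≤ 2/k.
We need 2/k < eps, i.e. k > 2/eps.
Take N = 2/eps. If k > N then |2/(k + 4)| ≤ 2/k < eps.

N = 2/eps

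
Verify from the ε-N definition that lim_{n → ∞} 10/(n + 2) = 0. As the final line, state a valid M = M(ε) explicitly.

Fix ε > 0. For n ≥ 1, |10/(n + 2) − 0| = 10/(n + 2) ≤ 10/n.
We need 10/n < ε, i.e. n > 10/ε.
Take M = 10/ε. If n > M then |10/(n + 2)| ≤ 10/n < ε.

M = 10/ε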